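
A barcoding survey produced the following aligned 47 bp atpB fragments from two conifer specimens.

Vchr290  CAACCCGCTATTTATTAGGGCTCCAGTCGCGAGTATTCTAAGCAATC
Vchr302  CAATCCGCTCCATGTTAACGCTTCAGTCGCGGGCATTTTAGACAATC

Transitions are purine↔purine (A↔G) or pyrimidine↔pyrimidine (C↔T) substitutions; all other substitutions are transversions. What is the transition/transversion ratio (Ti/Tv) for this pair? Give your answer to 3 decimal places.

Differing sites — 4:C/T (Ti); 10:A/C (Tv); 11:T/C (Ti); 12:T/A (Tv); 14:A/G (Ti); 18:G/A (Ti); 19:G/C (Tv); 23:C/T (Ti); 32:A/G (Ti); 34:T/C (Ti); 38:C/T (Ti); 41:A/G (Ti); 42:G/A (Ti).
Of the 13 differences, 10 transitions and 3 transversions, so Ti/Tv = 10/3 = 3.333.

3.333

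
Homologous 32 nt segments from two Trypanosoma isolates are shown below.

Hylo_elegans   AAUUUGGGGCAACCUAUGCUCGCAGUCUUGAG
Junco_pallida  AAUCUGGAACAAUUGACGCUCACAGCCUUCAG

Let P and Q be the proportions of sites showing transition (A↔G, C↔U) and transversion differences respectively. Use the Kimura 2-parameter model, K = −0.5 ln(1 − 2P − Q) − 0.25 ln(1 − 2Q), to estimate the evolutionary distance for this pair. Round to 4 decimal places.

0.4467

The sequences differ at positions 4 (U/C, transition), 8 (G/A, transition), 9 (G/A, transition), 13 (C/U, transition), 14 (C/U, transition), 15 (U/G, transversion), 17 (U/C, transition), 22 (G/A, transition), 26 (U/C, transition), 30 (G/C, transversion).
Of the 10 differences, 8 transitions and 2 transversions over 32 sites: P = 8/32 = 0.250000, Q = 2/32 = 0.062500.
d = −0.5·ln(0.437500) − 0.25·ln(0.875000) = −0.5·(-0.826679) − 0.25·(-0.133531) = 0.4467.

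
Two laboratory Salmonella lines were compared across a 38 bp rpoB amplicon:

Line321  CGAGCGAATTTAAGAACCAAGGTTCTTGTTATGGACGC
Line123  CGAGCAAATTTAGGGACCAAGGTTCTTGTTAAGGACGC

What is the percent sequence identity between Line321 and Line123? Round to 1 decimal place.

Mismatches occur at site 6 (G→A), site 13 (A→G), site 15 (A→G), site 32 (T→A).
34 of the 38 sites match, so the percent identity is 34/38 × 100 = 89.5%.

89.5%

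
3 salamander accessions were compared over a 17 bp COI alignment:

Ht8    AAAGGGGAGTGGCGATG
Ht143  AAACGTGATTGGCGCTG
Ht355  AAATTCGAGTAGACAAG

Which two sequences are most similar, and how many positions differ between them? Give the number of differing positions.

4

Pairwise Hamming distances:
  Ht8 vs Ht143: 4
  Ht8 vs Ht355: 7
  Ht143 vs Ht355: 9
The smallest is 4, between Ht8 and Ht143.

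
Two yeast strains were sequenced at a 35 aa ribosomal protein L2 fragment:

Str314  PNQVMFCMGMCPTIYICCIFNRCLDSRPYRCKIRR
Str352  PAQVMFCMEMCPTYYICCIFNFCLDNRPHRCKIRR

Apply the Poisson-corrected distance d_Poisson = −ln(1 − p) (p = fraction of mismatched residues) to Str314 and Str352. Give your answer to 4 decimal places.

Differing sites — 2:N/A; 9:G/E; 14:I/Y; 22:R/F; 26:S/N; 29:Y/H.
p = 6/35 = 0.171429.
d = −ln(1 − 0.171429) = −ln(0.828571) = 0.1881.

0.1881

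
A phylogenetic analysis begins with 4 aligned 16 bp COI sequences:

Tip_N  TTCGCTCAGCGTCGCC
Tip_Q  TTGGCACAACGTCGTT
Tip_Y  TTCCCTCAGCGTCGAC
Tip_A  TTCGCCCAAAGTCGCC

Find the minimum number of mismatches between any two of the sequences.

Pairwise Hamming distances:
  Tip_N vs Tip_Q: 5
  Tip_N vs Tip_Y: 2
  Tip_N vs Tip_A: 3
  Tip_Q vs Tip_Y: 6
  Tip_Q vs Tip_A: 5
  Tip_Y vs Tip_A: 5
The smallest is 2, between Tip_N and Tip_Y.

2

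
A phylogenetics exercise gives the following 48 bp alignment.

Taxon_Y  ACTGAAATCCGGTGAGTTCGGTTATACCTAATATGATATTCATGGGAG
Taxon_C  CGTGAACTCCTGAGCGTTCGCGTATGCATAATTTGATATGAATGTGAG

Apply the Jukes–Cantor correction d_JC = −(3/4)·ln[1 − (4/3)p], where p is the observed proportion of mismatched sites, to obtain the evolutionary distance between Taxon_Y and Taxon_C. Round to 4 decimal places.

Mismatches occur at site 1 (A/C), site 2 (C/G), site 7 (A/C), site 11 (G/T), site 13 (T/A), site 15 (A/C), site 21 (G/C), site 22 (T/G), site 26 (A/G), site 28 (C/A), site 33 (A/T), site 40 (T/G), site 41 (C/A), site 45 (G/T).
p = 14/48 = 0.291667.
d = −0.75 · ln(1 − (4/3)·0.291667) = −0.75 · ln(0.611111) = −0.75 · (-0.492477) = 0.3694.

0.3694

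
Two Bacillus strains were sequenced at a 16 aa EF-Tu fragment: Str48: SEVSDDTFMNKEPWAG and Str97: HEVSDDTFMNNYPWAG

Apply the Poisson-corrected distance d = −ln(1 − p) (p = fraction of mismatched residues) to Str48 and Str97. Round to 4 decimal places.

0.2076

Differing sites — 1:S/H; 11:K/N; 12:E/Y.
p = 3/16 = 0.187500.
d = −ln(1 − 0.187500) = −ln(0.812500) = 0.2076.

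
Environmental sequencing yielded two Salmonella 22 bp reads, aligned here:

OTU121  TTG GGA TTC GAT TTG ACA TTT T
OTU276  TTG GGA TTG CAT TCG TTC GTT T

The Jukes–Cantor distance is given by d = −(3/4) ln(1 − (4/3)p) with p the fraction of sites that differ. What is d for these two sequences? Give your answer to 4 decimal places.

0.4141

The sequences differ at positions 9 (C/G), 10 (G/C), 14 (T/C), 16 (A/T), 17 (C/T), 18 (A/C), 19 (T/G).
p = 7/22 = 0.318182.
d = −0.75 · ln(1 − (4/3)·0.318182) = −0.75 · ln(0.575757) = −0.75 · (-0.552070) = 0.4141.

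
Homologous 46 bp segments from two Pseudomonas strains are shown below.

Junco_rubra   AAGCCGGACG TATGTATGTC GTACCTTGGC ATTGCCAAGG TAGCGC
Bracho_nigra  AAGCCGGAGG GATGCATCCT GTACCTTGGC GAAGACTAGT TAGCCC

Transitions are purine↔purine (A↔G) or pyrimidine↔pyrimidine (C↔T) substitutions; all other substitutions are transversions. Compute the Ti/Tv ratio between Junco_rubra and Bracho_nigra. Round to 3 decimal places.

The sequences differ at positions 9 (C/G, transversion), 11 (T/G, transversion), 15 (T/C, transition), 18 (G/C, transversion), 19 (T/C, transition), 20 (C/T, transition), 31 (A/G, transition), 32 (T/A, transversion), 33 (T/A, transversion), 35 (C/A, transversion), 37 (A/T, transversion), 40 (G/T, transversion), 45 (G/C, transversion).
Of the 13 differences, 4 transitions and 9 transversions, so Ti/Tv = 4/9 = 0.444.

0.444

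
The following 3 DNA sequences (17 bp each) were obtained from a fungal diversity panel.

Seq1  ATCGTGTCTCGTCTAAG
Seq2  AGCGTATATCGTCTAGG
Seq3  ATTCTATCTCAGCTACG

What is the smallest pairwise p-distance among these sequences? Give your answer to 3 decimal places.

0.235

Pairwise Hamming distances:
  Seq1 vs Seq2: 4
  Seq1 vs Seq3: 6
  Seq2 vs Seq3: 7
The smallest is 4 mismatches, between Seq1 and Seq2; p = 4/17 = 0.235.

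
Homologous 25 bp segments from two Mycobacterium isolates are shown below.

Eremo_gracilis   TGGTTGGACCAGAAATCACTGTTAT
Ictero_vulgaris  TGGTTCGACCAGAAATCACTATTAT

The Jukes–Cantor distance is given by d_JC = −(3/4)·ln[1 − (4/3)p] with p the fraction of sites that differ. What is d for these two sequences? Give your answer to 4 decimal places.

Differing sites — 6:G/C; 21:G/A.
p = 2/25 = 0.080000.
d = −0.75 · ln(1 − (4/3)·0.080000) = −0.75 · ln(0.893333) = −0.75 · (-0.112796) = 0.0846.

0.0846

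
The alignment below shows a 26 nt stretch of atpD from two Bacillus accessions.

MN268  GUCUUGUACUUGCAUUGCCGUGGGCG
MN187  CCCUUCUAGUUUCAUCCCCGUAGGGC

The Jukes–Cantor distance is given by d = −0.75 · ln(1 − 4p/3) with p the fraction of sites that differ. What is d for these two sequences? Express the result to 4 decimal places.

Differing sites — 1:G/C; 2:U/C; 6:G/C; 9:C/G; 12:G/U; 16:U/C; 17:G/C; 22:G/A; 25:C/G; 26:G/C.
p = 10/26 = 0.384615.
d = −0.75 · ln(1 − (4/3)·0.384615) = −0.75 · ln(0.487180) = −0.75 · (-0.719122) = 0.5393.

0.5393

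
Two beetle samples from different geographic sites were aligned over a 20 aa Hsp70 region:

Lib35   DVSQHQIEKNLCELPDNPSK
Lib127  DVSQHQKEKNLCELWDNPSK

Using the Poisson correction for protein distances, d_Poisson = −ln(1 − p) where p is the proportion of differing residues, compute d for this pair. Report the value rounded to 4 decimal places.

0.1054

Differing sites — 7:I/K; 15:P/W.
p = 2/20 = 0.100000.
d = −ln(1 − 0.100000) = −ln(0.900000) = 0.1054.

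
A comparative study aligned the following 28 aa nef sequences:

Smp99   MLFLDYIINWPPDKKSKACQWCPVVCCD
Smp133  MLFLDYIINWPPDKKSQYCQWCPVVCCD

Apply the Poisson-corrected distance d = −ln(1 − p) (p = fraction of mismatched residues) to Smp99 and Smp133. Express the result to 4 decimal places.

0.0741

Differing sites — 17:K/Q; 18:A/Y.
p = 2/28 = 0.071429.
d = −ln(1 − 0.071429) = −ln(0.928571) = 0.0741.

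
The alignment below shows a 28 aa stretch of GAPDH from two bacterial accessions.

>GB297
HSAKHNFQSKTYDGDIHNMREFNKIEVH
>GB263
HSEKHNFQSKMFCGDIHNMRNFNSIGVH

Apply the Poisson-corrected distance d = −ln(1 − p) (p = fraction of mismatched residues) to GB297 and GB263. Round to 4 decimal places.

Mismatches occur at site 3 (A↔E), site 11 (T↔M), site 12 (Y↔F), site 13 (D↔C), site 21 (E↔N), site 24 (K↔S), site 26 (E↔G).
p = 7/28 = 0.250000.
d = −ln(1 − 0.250000) = −ln(0.750000) = 0.2877.

0.2877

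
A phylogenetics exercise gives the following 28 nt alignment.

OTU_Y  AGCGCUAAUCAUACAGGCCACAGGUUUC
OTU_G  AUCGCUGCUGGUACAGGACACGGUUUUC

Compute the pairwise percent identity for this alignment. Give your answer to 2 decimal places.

Mismatches occur at site 2 (G↔U), site 7 (A↔G), site 8 (A↔C), site 10 (C↔G), site 11 (A↔G), site 18 (C↔A), site 22 (A↔G), site 24 (G↔U).
20 of the 28 sites match, so the percent identity is 20/28 × 100 = 71.43%.

71.43%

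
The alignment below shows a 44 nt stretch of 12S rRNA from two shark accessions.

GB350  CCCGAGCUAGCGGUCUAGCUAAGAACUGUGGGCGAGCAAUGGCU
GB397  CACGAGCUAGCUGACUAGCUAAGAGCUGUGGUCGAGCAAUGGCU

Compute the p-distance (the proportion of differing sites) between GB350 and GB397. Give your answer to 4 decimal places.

Differing sites — 2:C/A; 12:G/U; 14:U/A; 25:A/G; 32:G/U.
There are 5 differences over 44 sites, so p = 5/44 = 0.1136.

0.1136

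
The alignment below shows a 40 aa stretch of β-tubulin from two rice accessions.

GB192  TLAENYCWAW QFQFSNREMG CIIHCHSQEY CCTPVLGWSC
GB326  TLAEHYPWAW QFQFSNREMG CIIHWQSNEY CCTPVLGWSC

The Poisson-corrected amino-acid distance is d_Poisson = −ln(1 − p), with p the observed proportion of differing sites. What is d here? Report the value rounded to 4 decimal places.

0.1335

Mismatches occur at site 5 (N↔H), site 7 (C↔P), site 25 (C↔W), site 26 (H↔Q), site 28 (Q↔N).
p = 5/40 = 0.125000.
d = −ln(1 − 0.125000) = −ln(0.875000) = 0.1335.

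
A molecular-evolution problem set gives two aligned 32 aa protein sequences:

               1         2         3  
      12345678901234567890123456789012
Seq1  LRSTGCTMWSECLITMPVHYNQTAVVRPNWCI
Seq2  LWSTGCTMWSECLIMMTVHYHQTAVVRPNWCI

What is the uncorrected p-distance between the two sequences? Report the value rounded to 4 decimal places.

0.1250

The sequences differ at positions 2 (R/W), 15 (T/M), 17 (P/T), 21 (N/H).
There are 4 differences over 32 sites, so p = 4/32 = 0.1250.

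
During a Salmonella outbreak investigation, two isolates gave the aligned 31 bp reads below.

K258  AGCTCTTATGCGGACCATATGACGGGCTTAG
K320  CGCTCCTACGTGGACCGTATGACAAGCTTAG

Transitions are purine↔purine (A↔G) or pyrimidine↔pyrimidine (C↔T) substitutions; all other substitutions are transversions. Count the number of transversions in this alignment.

The sequences differ at positions 1 (A/C, transversion), 6 (T/C, transition), 9 (T/C, transition), 11 (C/T, transition), 17 (A/G, transition), 24 (G/A, transition), 25 (G/A, transition).
Of the 7 differences, 6 transitions and 1 transversion, so the answer is 1.

1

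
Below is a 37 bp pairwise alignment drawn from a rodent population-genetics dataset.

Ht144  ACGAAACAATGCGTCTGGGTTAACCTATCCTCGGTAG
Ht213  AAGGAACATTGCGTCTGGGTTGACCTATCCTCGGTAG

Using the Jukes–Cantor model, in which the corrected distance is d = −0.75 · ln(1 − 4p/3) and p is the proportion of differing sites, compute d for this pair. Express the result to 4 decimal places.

Mismatches occur at site 2 (C↔A), site 4 (A↔G), site 9 (A↔T), site 22 (A↔G).
p = 4/37 = 0.108108.
d = −0.75 · ln(1 − (4/3)·0.108108) = −0.75 · ln(0.855856) = −0.75 · (-0.155653) = 0.1167.

0.1167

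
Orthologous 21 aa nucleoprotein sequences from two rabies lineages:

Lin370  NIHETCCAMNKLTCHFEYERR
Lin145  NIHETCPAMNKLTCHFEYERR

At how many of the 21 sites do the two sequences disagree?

Differing sites — 7:C/P.
That gives 1 mismatch out of 21 aligned sites, so the Hamming distance is 1.

1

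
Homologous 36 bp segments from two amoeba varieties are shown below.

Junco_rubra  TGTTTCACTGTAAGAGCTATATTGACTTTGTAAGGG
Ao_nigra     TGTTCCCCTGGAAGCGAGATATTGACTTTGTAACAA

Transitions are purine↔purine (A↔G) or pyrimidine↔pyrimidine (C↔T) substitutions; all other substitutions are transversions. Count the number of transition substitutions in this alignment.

3

Mismatches occur at site 5 (T↔C, transition), site 7 (A↔C, transversion), site 11 (T↔G, transversion), site 15 (A↔C, transversion), site 17 (C↔A, transversion), site 18 (T↔G, transversion), site 34 (G↔C, transversion), site 35 (G↔A, transition), site 36 (G↔A, transition).
Of the 9 differences, 3 transitions and 6 transversions, so the answer is 3.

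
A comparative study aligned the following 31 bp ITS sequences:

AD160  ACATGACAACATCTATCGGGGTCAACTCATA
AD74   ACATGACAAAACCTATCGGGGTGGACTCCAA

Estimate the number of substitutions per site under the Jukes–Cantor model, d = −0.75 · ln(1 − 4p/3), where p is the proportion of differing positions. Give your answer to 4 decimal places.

The sequences differ at positions 10 (C/A), 12 (T/C), 23 (C/G), 24 (A/G), 29 (A/C), 30 (T/A).
p = 6/31 = 0.193548.
d = −0.75 · ln(1 − (4/3)·0.193548) = −0.75 · ln(0.741936) = −0.75 · (-0.298492) = 0.2239.

0.2239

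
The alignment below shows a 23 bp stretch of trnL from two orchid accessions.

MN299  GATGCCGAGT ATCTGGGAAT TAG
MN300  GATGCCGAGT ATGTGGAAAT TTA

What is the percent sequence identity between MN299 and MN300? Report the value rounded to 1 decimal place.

The sequences differ at positions 13 (C/G), 17 (G/A), 22 (A/T), 23 (G/A).
19 of the 23 sites match, so the percent identity is 19/23 × 100 = 82.6%.

82.6%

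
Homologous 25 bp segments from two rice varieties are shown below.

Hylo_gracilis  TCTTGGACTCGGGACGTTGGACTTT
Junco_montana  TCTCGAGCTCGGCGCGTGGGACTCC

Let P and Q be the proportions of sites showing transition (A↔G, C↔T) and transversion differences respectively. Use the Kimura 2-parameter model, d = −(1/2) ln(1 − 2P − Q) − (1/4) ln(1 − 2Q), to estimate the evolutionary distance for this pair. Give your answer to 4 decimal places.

Differing sites — 4:T/C (Ti); 6:G/A (Ti); 7:A/G (Ti); 13:G/C (Tv); 14:A/G (Ti); 18:T/G (Tv); 24:T/C (Ti); 25:T/C (Ti).
Of the 8 differences, 6 transitions and 2 transversions over 25 sites: P = 6/25 = 0.240000, Q = 2/25 = 0.080000.
d = −0.5·ln(0.440000) − 0.25·ln(0.840000) = −0.5·(-0.820981) − 0.25·(-0.174353) = 0.4541.

0.4541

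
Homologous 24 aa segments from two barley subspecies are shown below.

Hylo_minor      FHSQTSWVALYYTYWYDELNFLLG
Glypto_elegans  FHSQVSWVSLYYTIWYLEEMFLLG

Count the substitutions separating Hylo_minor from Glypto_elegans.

Differing sites — 5:T/V; 9:A/S; 14:Y/I; 17:D/L; 19:L/E; 20:N/M.
That gives 6 mismatches out of 24 aligned sites, so the Hamming distance is 6.

6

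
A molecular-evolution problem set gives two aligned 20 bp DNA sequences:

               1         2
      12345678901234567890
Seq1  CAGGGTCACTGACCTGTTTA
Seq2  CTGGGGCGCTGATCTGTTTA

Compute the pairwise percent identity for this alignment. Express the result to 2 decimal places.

The sequences differ at positions 2 (A/T), 6 (T/G), 8 (A/G), 13 (C/T).
16 of the 20 sites match, so the percent identity is 16/20 × 100 = 80.00%.

80.00%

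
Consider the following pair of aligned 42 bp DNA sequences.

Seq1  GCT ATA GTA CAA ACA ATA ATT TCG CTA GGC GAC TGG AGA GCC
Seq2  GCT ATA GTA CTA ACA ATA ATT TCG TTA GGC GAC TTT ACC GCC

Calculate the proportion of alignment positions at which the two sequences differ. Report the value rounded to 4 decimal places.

Differing sites — 11:A/T; 25:C/T; 35:G/T; 36:G/T; 38:G/C; 39:A/C.
There are 6 differences over 42 sites, so p = 6/42 = 0.1429.

0.1429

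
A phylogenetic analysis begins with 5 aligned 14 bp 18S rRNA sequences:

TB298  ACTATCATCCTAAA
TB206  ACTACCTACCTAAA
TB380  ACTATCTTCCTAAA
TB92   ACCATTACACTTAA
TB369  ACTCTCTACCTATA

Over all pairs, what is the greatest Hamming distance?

Pairwise Hamming distances:
  TB298 vs TB206: 3
  TB298 vs TB380: 1
  TB298 vs TB92: 5
  TB298 vs TB369: 4
  TB206 vs TB380: 2
  TB206 vs TB92: 7
  TB206 vs TB369: 3
  TB380 vs TB92: 6
  TB380 vs TB369: 3
  TB92 vs TB369: 8
The largest is 8, between TB92 and TB369.

8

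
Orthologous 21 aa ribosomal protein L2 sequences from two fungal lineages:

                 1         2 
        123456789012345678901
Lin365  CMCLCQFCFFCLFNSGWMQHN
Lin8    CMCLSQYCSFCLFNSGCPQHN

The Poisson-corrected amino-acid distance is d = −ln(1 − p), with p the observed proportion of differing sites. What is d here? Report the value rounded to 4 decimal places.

Mismatches occur at site 5 (C→S), site 7 (F→Y), site 9 (F→S), site 17 (W→C), site 18 (M→P).
p = 5/21 = 0.238095.
d = −ln(1 − 0.238095) = −ln(0.761905) = 0.2719.

0.2719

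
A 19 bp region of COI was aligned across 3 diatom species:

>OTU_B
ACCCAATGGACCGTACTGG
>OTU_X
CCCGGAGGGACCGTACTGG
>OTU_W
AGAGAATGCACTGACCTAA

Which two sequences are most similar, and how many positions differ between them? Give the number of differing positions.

Pairwise Hamming distances:
  OTU_B vs OTU_X: 4
  OTU_B vs OTU_W: 9
  OTU_X vs OTU_W: 11
The smallest is 4, between OTU_B and OTU_X.

4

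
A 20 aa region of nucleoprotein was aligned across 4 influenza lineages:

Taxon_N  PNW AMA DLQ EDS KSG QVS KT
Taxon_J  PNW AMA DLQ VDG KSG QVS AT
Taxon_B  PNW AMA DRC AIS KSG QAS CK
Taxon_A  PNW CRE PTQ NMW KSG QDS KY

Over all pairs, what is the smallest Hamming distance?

3

Pairwise Hamming distances:
  Taxon_N vs Taxon_J: 3
  Taxon_N vs Taxon_B: 7
  Taxon_N vs Taxon_A: 10
  Taxon_J vs Taxon_B: 8
  Taxon_J vs Taxon_A: 11
  Taxon_B vs Taxon_A: 12
The smallest is 3, between Taxon_N and Taxon_J.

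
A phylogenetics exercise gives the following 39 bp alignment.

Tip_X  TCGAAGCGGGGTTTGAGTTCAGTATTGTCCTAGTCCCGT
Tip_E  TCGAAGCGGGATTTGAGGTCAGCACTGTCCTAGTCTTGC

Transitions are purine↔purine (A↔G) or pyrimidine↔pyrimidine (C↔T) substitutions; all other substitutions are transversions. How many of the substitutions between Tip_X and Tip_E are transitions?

6

The sequences differ at positions 11 (G/A, transition), 18 (T/G, transversion), 23 (T/C, transition), 25 (T/C, transition), 36 (C/T, transition), 37 (C/T, transition), 39 (T/C, transition).
Of the 7 differences, 6 transitions and 1 transversion, so the answer is 6.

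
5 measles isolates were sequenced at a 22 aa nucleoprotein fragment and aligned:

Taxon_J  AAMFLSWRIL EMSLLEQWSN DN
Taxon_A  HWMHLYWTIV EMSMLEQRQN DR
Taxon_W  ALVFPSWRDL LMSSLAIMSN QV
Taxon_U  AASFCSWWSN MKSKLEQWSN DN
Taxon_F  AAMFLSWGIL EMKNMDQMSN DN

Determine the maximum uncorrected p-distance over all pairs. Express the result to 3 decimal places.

0.773

Pairwise Hamming distances:
  Taxon_J vs Taxon_A: 10
  Taxon_J vs Taxon_W: 11
  Taxon_J vs Taxon_U: 8
  Taxon_J vs Taxon_F: 6
  Taxon_A vs Taxon_W: 17
  Taxon_A vs Taxon_U: 15
  Taxon_A vs Taxon_F: 13
  Taxon_W vs Taxon_U: 14
  Taxon_W vs Taxon_F: 13
  Taxon_U vs Taxon_F: 12
The largest is 17 mismatches, between Taxon_A and Taxon_W; p = 17/22 = 0.773.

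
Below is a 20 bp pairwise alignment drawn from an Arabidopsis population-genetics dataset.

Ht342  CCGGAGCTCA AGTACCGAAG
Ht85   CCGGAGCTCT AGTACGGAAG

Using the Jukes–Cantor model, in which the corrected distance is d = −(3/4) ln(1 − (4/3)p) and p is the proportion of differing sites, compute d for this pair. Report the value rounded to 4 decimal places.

0.1073

The sequences differ at positions 10 (A/T), 16 (C/G).
p = 2/20 = 0.100000.
d = −0.75 · ln(1 − (4/3)·0.100000) = −0.75 · ln(0.866667) = −0.75 · (-0.143100) = 0.1073.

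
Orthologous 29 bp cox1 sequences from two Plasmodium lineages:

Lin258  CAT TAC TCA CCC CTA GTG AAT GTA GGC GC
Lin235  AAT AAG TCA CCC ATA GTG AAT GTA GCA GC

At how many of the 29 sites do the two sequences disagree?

The sequences differ at positions 1 (C/A), 4 (T/A), 6 (C/G), 13 (C/A), 26 (G/C), 27 (C/A).
That gives 6 mismatches out of 29 aligned sites, so the Hamming distance is 6.

6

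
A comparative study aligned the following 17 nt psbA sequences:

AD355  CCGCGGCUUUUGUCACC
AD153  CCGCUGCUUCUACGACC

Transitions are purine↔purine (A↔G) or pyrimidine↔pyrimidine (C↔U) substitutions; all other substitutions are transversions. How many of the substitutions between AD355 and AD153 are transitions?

3

Mismatches occur at site 5 (G→U, transversion), site 10 (U→C, transition), site 12 (G→A, transition), site 13 (U→C, transition), site 14 (C→G, transversion).
Of the 5 differences, 3 transitions and 2 transversions, so the answer is 3.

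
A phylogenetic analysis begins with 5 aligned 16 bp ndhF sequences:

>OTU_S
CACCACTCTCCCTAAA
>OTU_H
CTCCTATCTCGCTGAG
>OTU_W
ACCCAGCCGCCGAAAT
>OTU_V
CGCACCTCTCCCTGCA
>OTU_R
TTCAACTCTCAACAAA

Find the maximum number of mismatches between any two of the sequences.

Pairwise Hamming distances:
  OTU_S vs OTU_H: 6
  OTU_S vs OTU_W: 8
  OTU_S vs OTU_V: 5
  OTU_S vs OTU_R: 6
  OTU_H vs OTU_W: 11
  OTU_H vs OTU_V: 7
  OTU_H vs OTU_R: 9
  OTU_W vs OTU_V: 12
  OTU_W vs OTU_R: 10
  OTU_V vs OTU_R: 8
The largest is 12, between OTU_W and OTU_V.

12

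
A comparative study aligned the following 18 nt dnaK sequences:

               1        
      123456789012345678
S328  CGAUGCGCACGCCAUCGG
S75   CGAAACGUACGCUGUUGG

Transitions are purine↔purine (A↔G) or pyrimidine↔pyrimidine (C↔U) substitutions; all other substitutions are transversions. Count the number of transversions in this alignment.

The sequences differ at positions 4 (U/A, transversion), 5 (G/A, transition), 8 (C/U, transition), 13 (C/U, transition), 14 (A/G, transition), 16 (C/U, transition).
Of the 6 differences, 5 transitions and 1 transversion, so the answer is 1.

1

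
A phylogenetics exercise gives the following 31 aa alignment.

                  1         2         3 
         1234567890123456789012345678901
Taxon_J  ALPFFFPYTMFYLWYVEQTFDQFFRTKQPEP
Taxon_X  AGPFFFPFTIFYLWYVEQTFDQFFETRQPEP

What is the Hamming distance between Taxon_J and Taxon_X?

Differing sites — 2:L/G; 8:Y/F; 10:M/I; 25:R/E; 27:K/R.
That gives 5 mismatches out of 31 aligned sites, so the Hamming distance is 5.

5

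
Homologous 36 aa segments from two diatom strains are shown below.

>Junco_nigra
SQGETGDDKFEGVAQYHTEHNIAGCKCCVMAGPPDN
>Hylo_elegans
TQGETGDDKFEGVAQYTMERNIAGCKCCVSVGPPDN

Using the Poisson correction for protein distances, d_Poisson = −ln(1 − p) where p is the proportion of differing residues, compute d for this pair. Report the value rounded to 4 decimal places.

0.1823

Mismatches occur at site 1 (S→T), site 17 (H→T), site 18 (T→M), site 20 (H→R), site 30 (M→S), site 31 (A→V).
p = 6/36 = 0.166667.
d = −ln(1 − 0.166667) = −ln(0.833333) = 0.1823.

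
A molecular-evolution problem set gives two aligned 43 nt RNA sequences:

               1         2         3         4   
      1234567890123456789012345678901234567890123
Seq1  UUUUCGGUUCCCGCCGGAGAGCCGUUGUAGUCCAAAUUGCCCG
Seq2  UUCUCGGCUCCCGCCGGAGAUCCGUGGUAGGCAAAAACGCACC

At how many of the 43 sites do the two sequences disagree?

The sequences differ at positions 3 (U/C), 8 (U/C), 21 (G/U), 26 (U/G), 31 (U/G), 33 (C/A), 37 (U/A), 38 (U/C), 41 (C/A), 43 (G/C).
That gives 10 mismatches out of 43 aligned sites, so the Hamming distance is 10.

10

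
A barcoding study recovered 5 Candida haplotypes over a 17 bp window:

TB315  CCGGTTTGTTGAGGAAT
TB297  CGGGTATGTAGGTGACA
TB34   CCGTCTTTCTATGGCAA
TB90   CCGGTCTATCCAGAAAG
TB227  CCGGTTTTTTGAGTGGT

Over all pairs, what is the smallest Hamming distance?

Pairwise Hamming distances:
  TB315 vs TB297: 7
  TB315 vs TB34: 8
  TB315 vs TB90: 6
  TB315 vs TB227: 4
  TB297 vs TB34: 12
  TB297 vs TB90: 10
  TB297 vs TB227: 10
  TB34 vs TB90: 11
  TB34 vs TB227: 9
  TB90 vs TB227: 8
The smallest is 4, between TB315 and TB227.

4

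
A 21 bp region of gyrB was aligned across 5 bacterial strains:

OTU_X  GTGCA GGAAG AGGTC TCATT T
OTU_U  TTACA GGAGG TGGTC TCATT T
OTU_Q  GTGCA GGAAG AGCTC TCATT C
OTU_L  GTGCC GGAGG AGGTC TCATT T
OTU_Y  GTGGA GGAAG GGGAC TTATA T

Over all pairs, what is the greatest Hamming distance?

Pairwise Hamming distances:
  OTU_X vs OTU_U: 4
  OTU_X vs OTU_Q: 2
  OTU_X vs OTU_L: 2
  OTU_X vs OTU_Y: 5
  OTU_U vs OTU_Q: 6
  OTU_U vs OTU_L: 4
  OTU_U vs OTU_Y: 8
  OTU_Q vs OTU_L: 4
  OTU_Q vs OTU_Y: 7
  OTU_L vs OTU_Y: 7
The largest is 8, between OTU_U and OTU_Y.

8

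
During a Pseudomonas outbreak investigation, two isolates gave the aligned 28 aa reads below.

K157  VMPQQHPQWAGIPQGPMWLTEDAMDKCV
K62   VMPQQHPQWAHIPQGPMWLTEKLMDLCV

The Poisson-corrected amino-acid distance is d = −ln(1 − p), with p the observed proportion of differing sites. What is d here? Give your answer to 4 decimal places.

Differing sites — 11:G/H; 22:D/K; 23:A/L; 26:K/L.
p = 4/28 = 0.142857.
d = −ln(1 − 0.142857) = −ln(0.857143) = 0.1542.

0.1542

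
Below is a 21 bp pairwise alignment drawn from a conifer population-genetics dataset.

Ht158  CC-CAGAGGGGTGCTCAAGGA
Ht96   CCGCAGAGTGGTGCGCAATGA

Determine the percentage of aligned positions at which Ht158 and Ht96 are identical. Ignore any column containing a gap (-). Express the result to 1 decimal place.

85.0%

Excluding the 1 gap column leaves 20 comparable sites.
The sequences differ at positions 9 (G/T), 15 (T/G), 19 (G/T).
17 of the 20 comparable sites match, so the percent identity is 17/20 × 100 = 85.0%.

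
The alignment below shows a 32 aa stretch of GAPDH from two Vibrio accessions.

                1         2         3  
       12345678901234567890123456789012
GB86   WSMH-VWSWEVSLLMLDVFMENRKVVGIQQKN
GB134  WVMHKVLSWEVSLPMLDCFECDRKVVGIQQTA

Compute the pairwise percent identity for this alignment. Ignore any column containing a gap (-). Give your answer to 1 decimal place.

Excluding the 1 gap column leaves 31 comparable sites.
Differing sites — 2:S/V; 7:W/L; 14:L/P; 18:V/C; 20:M/E; 21:E/C; 22:N/D; 31:K/T; 32:N/A.
22 of the 31 comparable sites match, so the percent identity is 22/31 × 100 = 71.0%.

71.0%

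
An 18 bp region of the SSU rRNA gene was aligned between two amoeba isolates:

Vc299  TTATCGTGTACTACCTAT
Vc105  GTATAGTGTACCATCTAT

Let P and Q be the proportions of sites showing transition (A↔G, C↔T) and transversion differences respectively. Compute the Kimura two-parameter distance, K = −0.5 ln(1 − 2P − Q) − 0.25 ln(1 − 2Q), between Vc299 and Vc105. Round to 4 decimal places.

0.2656

The sequences differ at positions 1 (T/G, transversion), 5 (C/A, transversion), 12 (T/C, transition), 14 (C/T, transition).
Of the 4 differences, 2 transitions and 2 transversions over 18 sites: P = 2/18 = 0.111111, Q = 2/18 = 0.111111.
d = −0.5·ln(0.666667) − 0.25·ln(0.777778) = −0.5·(-0.405465) − 0.25·(-0.251314) = 0.2656.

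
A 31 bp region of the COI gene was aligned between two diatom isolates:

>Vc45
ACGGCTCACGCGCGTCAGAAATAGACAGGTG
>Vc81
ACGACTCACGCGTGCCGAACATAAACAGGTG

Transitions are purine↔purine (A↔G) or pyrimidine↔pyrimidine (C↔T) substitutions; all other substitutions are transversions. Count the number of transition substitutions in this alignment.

6

Differing sites — 4:G/A (Ti); 13:C/T (Ti); 15:T/C (Ti); 17:A/G (Ti); 18:G/A (Ti); 20:A/C (Tv); 24:G/A (Ti).
Of the 7 differences, 6 transitions and 1 transversion, so the answer is 6.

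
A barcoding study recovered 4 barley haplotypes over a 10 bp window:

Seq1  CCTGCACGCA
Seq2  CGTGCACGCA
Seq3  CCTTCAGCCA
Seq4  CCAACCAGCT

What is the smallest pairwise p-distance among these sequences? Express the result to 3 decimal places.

0.100

Pairwise Hamming distances:
  Seq1 vs Seq2: 1
  Seq1 vs Seq3: 3
  Seq1 vs Seq4: 5
  Seq2 vs Seq3: 4
  Seq2 vs Seq4: 6
  Seq3 vs Seq4: 6
The smallest is 1 mismatch, between Seq1 and Seq2; p = 1/10 = 0.100.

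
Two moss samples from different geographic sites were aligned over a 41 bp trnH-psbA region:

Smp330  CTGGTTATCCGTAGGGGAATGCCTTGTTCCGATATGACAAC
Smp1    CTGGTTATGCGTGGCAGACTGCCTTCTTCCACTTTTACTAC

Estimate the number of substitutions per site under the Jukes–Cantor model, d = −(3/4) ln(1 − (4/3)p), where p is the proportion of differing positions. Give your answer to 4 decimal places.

Differing sites — 9:C/G; 13:A/G; 15:G/C; 16:G/A; 19:A/C; 26:G/C; 31:G/A; 32:A/C; 34:A/T; 36:G/T; 39:A/T.
p = 11/41 = 0.268293.
d = −0.75 · ln(1 − (4/3)·0.268293) = −0.75 · ln(0.642276) = −0.75 · (-0.442737) = 0.3321.

0.3321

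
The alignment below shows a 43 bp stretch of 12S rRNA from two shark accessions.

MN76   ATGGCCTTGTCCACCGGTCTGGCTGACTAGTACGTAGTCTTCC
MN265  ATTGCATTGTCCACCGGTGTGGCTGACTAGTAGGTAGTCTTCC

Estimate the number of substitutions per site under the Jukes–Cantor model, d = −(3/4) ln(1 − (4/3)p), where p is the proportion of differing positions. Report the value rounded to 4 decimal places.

Differing sites — 3:G/T; 6:C/A; 19:C/G; 33:C/G.
p = 4/43 = 0.093023.
d = −0.75 · ln(1 − (4/3)·0.093023) = −0.75 · ln(0.875969) = −0.75 · (-0.132425) = 0.0993.

0.0993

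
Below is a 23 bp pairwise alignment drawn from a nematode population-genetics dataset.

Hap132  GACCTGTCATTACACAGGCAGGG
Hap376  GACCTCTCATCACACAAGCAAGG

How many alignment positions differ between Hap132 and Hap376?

4

The sequences differ at positions 6 (G/C), 11 (T/C), 17 (G/A), 21 (G/A).
That gives 4 mismatches out of 23 aligned sites, so the Hamming distance is 4.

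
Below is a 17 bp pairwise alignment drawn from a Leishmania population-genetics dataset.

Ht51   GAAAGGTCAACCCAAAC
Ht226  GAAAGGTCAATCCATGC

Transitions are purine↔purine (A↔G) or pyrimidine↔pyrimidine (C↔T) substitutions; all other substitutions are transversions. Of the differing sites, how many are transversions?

Mismatches occur at site 11 (C/T, transition), site 15 (A/T, transversion), site 16 (A/G, transition).
Of the 3 differences, 2 transitions and 1 transversion, so the answer is 1.

1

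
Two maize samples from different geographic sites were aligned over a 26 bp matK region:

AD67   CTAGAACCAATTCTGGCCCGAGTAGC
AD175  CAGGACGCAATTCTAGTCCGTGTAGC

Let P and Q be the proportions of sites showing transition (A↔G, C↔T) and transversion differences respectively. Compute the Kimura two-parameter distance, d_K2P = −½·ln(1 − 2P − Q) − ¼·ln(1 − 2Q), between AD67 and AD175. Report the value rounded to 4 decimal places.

0.3347

Mismatches occur at site 2 (T↔A, transversion), site 3 (A↔G, transition), site 6 (A↔C, transversion), site 7 (C↔G, transversion), site 15 (G↔A, transition), site 17 (C↔T, transition), site 21 (A↔T, transversion).
Of the 7 differences, 3 transitions and 4 transversions over 26 sites: P = 3/26 = 0.115385, Q = 4/26 = 0.153846.
d = −0.5·ln(0.615384) − 0.25·ln(0.692308) = −0.5·(-0.485509) − 0.25·(-0.367724) = 0.3347.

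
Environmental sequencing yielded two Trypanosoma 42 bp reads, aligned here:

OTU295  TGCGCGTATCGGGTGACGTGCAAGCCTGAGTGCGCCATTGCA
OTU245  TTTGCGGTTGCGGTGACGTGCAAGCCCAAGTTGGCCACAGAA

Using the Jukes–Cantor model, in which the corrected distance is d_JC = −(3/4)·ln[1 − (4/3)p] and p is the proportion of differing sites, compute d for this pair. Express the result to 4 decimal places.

The sequences differ at positions 2 (G/T), 3 (C/T), 7 (T/G), 8 (A/T), 10 (C/G), 11 (G/C), 27 (T/C), 28 (G/A), 32 (G/T), 33 (C/G), 38 (T/C), 39 (T/A), 41 (C/A).
p = 13/42 = 0.309524.
d = −0.75 · ln(1 − (4/3)·0.309524) = −0.75 · ln(0.587301) = −0.75 · (-0.532218) = 0.3992.

0.3992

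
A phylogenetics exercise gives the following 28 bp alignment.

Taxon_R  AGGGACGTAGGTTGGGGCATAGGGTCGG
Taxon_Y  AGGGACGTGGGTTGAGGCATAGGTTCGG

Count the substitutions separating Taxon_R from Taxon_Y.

Differing sites — 9:A/G; 15:G/A; 24:G/T.
That gives 3 mismatches out of 28 aligned sites, so the Hamming distance is 3.

3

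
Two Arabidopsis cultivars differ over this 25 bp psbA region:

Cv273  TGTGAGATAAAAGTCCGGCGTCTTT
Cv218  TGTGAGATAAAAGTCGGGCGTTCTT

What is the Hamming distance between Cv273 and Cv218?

Mismatches occur at site 16 (C→G), site 22 (C→T), site 23 (T→C).
That gives 3 mismatches out of 25 aligned sites, so the Hamming distance is 3.

3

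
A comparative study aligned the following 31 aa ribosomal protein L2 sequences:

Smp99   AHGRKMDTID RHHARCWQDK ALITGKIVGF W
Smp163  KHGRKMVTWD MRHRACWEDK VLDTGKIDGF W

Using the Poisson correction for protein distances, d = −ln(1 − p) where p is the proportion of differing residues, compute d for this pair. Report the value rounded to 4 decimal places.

0.4383

Mismatches occur at site 1 (A→K), site 7 (D→V), site 9 (I→W), site 11 (R→M), site 12 (H→R), site 14 (A→R), site 15 (R→A), site 18 (Q→E), site 21 (A→V), site 23 (I→D), site 28 (V→D).
p = 11/31 = 0.354839.
d = −ln(1 − 0.354839) = −ln(0.645161) = 0.4383.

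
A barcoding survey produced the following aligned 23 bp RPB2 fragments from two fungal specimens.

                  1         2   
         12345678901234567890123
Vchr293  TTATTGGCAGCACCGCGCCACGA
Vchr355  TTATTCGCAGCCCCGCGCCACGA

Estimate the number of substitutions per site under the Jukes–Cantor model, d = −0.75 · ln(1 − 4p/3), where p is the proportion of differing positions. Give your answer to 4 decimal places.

0.0924

Mismatches occur at site 6 (G/C), site 12 (A/C).
p = 2/23 = 0.086957.
d = −0.75 · ln(1 − (4/3)·0.086957) = −0.75 · ln(0.884057) = −0.75 · (-0.123234) = 0.0924.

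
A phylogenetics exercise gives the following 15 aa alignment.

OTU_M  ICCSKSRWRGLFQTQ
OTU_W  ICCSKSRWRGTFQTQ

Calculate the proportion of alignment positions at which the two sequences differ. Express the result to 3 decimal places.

A single mismatch occurs at site 11 (L/T).
There are 1 differences over 15 sites, so p = 1/15 = 0.067.

0.067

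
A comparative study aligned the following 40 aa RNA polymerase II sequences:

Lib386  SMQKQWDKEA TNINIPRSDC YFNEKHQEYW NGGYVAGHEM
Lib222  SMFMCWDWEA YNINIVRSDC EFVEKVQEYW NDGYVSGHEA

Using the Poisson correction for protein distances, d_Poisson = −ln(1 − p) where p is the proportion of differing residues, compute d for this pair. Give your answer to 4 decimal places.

0.3567

Differing sites — 3:Q/F; 4:K/M; 5:Q/C; 8:K/W; 11:T/Y; 16:P/V; 21:Y/E; 23:N/V; 26:H/V; 32:G/D; 36:A/S; 40:M/A.
p = 12/40 = 0.300000.
d = −ln(1 − 0.300000) = −ln(0.700000) = 0.3567.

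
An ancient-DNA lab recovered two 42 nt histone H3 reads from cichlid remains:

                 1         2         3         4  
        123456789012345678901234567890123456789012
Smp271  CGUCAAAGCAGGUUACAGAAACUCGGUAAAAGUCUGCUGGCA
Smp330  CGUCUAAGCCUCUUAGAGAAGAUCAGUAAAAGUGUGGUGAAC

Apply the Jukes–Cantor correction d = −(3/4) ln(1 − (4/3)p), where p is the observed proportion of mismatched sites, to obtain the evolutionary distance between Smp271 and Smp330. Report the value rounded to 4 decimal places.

Mismatches occur at site 5 (A/U), site 10 (A/C), site 11 (G/U), site 12 (G/C), site 16 (C/G), site 21 (A/G), site 22 (C/A), site 25 (G/A), site 34 (C/G), site 37 (C/G), site 40 (G/A), site 41 (C/A), site 42 (A/C).
p = 13/42 = 0.309524.
d = −0.75 · ln(1 − (4/3)·0.309524) = −0.75 · ln(0.587301) = −0.75 · (-0.532218) = 0.3992.

0.3992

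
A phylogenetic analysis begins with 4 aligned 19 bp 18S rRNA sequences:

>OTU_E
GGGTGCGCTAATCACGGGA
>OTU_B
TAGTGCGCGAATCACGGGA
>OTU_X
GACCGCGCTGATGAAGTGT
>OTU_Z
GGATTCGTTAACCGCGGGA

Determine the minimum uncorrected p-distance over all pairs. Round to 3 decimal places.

0.158

Pairwise Hamming distances:
  OTU_E vs OTU_B: 3
  OTU_E vs OTU_X: 8
  OTU_E vs OTU_Z: 5
  OTU_B vs OTU_X: 9
  OTU_B vs OTU_Z: 8
  OTU_X vs OTU_Z: 12
The smallest is 3 mismatches, between OTU_E and OTU_B; p = 3/19 = 0.158.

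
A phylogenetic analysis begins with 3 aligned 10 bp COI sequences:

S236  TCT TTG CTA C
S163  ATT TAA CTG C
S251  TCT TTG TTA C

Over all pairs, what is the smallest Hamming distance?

1

Pairwise Hamming distances:
  S236 vs S163: 5
  S236 vs S251: 1
  S163 vs S251: 6
The smallest is 1, between S236 and S251.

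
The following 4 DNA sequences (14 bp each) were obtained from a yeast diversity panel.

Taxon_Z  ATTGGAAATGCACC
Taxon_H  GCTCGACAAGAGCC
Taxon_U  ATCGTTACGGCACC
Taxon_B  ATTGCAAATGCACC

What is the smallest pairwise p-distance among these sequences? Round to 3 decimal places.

0.071

Pairwise Hamming distances:
  Taxon_Z vs Taxon_H: 7
  Taxon_Z vs Taxon_U: 5
  Taxon_Z vs Taxon_B: 1
  Taxon_H vs Taxon_U: 11
  Taxon_H vs Taxon_B: 8
  Taxon_U vs Taxon_B: 5
The smallest is 1 mismatch, between Taxon_Z and Taxon_B; p = 1/14 = 0.071.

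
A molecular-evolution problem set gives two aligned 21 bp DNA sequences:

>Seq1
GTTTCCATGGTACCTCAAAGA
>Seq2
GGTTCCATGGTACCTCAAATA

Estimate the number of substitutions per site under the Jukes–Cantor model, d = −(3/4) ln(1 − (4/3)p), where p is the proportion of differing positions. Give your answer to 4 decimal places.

0.1019

Differing sites — 2:T/G; 20:G/T.
p = 2/21 = 0.095238.
d = −0.75 · ln(1 − (4/3)·0.095238) = −0.75 · ln(0.873016) = −0.75 · (-0.135801) = 0.1019.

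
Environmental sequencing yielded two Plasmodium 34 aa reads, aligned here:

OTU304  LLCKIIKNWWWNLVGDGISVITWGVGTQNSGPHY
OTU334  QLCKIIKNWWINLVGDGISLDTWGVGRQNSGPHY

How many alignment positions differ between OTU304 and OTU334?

5

Mismatches occur at site 1 (L→Q), site 11 (W→I), site 20 (V→L), site 21 (I→D), site 27 (T→R).
That gives 5 mismatches out of 34 aligned sites, so the Hamming distance is 5.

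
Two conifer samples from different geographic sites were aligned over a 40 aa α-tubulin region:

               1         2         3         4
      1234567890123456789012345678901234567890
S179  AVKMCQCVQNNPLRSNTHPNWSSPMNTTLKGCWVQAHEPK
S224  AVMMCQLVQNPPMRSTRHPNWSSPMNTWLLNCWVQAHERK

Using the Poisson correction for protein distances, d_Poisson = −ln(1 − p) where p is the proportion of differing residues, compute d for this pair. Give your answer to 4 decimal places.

0.2877

Differing sites — 3:K/M; 7:C/L; 11:N/P; 13:L/M; 16:N/T; 17:T/R; 28:T/W; 30:K/L; 31:G/N; 39:P/R.
p = 10/40 = 0.250000.
d = −ln(1 − 0.250000) = −ln(0.750000) = 0.2877.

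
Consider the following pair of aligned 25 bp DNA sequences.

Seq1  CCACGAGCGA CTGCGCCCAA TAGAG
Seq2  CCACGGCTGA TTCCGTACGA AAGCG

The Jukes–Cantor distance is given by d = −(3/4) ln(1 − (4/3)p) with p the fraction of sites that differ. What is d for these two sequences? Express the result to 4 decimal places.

The sequences differ at positions 6 (A/G), 7 (G/C), 8 (C/T), 11 (C/T), 13 (G/C), 16 (C/T), 17 (C/A), 19 (A/G), 21 (T/A), 24 (A/C).
p = 10/25 = 0.400000.
d = −0.75 · ln(1 − (4/3)·0.400000) = −0.75 · ln(0.466667) = −0.75 · (-0.762139) = 0.5716.

0.5716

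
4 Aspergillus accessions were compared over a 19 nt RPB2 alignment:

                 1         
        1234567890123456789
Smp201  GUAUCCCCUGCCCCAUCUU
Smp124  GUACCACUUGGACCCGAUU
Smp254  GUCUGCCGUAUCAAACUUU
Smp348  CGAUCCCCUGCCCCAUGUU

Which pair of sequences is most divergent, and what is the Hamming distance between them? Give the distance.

13

Pairwise Hamming distances:
  Smp201 vs Smp124: 8
  Smp201 vs Smp254: 9
  Smp201 vs Smp348: 3
  Smp124 vs Smp254: 13
  Smp124 vs Smp348: 10
  Smp254 vs Smp348: 11
The largest is 13, between Smp124 and Smp254.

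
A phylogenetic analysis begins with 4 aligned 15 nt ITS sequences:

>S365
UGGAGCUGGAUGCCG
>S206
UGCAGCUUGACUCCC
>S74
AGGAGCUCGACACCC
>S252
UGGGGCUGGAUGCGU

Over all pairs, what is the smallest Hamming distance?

Pairwise Hamming distances:
  S365 vs S206: 5
  S365 vs S74: 5
  S365 vs S252: 3
  S206 vs S74: 4
  S206 vs S252: 7
  S74 vs S252: 7
The smallest is 3, between S365 and S252.

3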